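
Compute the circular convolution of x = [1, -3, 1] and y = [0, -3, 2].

(x ⊛ y)[n] = Σ(m=0 to 2) x[m] · y[(n-m) mod 3]

Computing each output sample:
(x ⊛ y)[0] = -9
(x ⊛ y)[1] = -1
(x ⊛ y)[2] = 11

x ⊛ y = [-9, -1, 11]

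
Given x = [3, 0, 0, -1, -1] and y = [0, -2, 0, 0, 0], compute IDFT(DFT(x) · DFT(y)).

(x ⊛ y)[n] = Σ(m=0 to 4) x[m] · y[(n-m) mod 5]

Computing each output sample:
(x ⊛ y)[0] = 2
(x ⊛ y)[1] = -6
(x ⊛ y)[2] = 0
(x ⊛ y)[3] = 0
(x ⊛ y)[4] = 2

x ⊛ y = [2, -6, 0, 0, 2]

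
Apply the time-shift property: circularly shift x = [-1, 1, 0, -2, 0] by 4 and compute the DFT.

Time shift by 4: X_shifted[k] = ω_5^(4k) · X[k]
Shifted x = [1, 0, -2, 0, -1]

DFT(x[n-4]) = [-2, 2.3090+0.2245i, 1.1910-2.4899i, 1.1910+2.4899i, 2.3090-0.2245i]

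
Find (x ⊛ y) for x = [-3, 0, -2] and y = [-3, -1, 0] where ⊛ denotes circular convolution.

(x ⊛ y)[n] = Σ(m=0 to 2) x[m] · y[(n-m) mod 3]

Computing each output sample:
(x ⊛ y)[0] = 11
(x ⊛ y)[1] = 3
(x ⊛ y)[2] = 6

x ⊛ y = [11, 3, 6]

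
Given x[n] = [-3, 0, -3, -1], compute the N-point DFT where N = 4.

X[k] = Σ(n=0 to 3) x[n] · ω_4^(nk)
where ω_4 = e^(-2πi/4)

Computing each X[k]:
X[0] = -7
X[1] = -1i
X[2] = -5
X[3] = 1i

X = [-7, -1i, -5, 1i]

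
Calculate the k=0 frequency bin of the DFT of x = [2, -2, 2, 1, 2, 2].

X[0] = Σ(n=0 to 5) x[n] · ω_6^0 = Σ x[n]
= (2) + (-2) + (2) + (1) + (2) + (2)

X[0] = 7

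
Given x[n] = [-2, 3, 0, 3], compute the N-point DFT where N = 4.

X[k] = Σ(n=0 to 3) x[n] · ω_4^(nk)
where ω_4 = e^(-2πi/4)

Computing each X[k]:
X[0] = 4
X[1] = -2
X[2] = -8
X[3] = -2

X = [4, -2, -8, -2]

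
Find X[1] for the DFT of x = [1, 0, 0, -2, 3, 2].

X[1] = Σ(n=0 to 5) x[n] · ω_6^(1n) where ω_6 = e^(-2πi/6)
= (1)·ω_6^0 + (0)·ω_6^1 + (0)·ω_6^2 + (-2)·ω_6^3 + (3)·ω_6^4 + (2)·ω_6^5

X[1] = 2.5000+4.3301i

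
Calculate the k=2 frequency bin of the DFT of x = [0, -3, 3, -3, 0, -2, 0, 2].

X[2] = Σ(n=0 to 7) x[n] · ω_8^(2n) where ω_8 = e^(-2πi/8)
= (0)·ω_8^0 + (-3)·ω_8^2 + (3)·ω_8^4 + (-3)·ω_8^6 + (0)·ω_8^8 + (-2)·ω_8^10 + (0)·ω_8^12 + (2)·ω_8^14

X[2] = -3+4i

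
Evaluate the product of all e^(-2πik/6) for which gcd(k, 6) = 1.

The primitive 6th roots of unity are ω_6^k for k coprime to 6: k ∈ {1, 5}
Their product equals the constant term of the cyclotomic polynomial Φ_6(x) up to sign.
For n ≥ 3, the product of all primitive nth roots of unity is 1. (For n=1 it is 1; for n=2 it is -1.)

1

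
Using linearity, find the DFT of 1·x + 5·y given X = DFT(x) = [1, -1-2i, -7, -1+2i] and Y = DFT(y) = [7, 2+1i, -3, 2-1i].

By linearity: DFT(1x + 5y) = 1·DFT(x) + 5·DFT(y)
= 1·[1, -1-2i, -7, -1+2i] + 5·[7, 2+1i, -3, 2-1i]

Computing element-wise:
Z[0] = 1·(1) + 5·(7) = 36
Z[1] = 1·(-1-2i) + 5·(2+1i) = 9+3i
Z[2] = 1·(-7) + 5·(-3) = -22
Z[3] = 1·(-1+2i) + 5·(2-1i) = 9-3i

DFT(1x + 5y) = 1·X + 5·Y = [36, 9+3i, -22, 9-3i]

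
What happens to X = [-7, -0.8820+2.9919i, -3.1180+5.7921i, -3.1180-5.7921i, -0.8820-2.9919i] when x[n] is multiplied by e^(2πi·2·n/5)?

Modulation property: DFT(ω_5^(-2n)·x[n]) = X[(k-2) mod 5], so circularly shift X by 2 positions.

X[k-2] = [-3.1180-5.7921i, -0.8820-2.9919i, -7, -0.8820+2.9919i, -3.1180+5.7921i]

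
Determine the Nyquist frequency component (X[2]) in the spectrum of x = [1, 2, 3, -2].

X[2] = Σ(n=0 to 3) x[n] · ω_4^(2n) where ω_4 = e^(-2πi/4)
= (1)·ω_4^0 + (2)·ω_4^2 + (3)·ω_4^4 + (-2)·ω_4^6

X[2] = 4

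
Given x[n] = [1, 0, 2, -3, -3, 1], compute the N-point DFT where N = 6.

X[k] = Σ(n=0 to 5) x[n] · ω_6^(nk)
where ω_6 = e^(-2πi/6)

Computing each X[k]:
X[0] = -2
X[1] = 5.0000-3.4641i
X[2] = -2.0000+5.1962i
X[3] = 2
X[4] = -2.0000-5.1962i
X[5] = 5.0000+3.4641i

X = [-2, 5.0000-3.4641i, -2.0000+5.1962i, 2, -2.0000-5.1962i, 5.0000+3.4641i]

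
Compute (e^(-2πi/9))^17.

Since ω_9^9 = 1, powers reduce modulo 9.
17 mod 9 = 8
So ω_9^17 = ω_9^8 = e^(-2πi·8/9)

ω_9^17 = ω_9^8 = 0.7660+0.6428i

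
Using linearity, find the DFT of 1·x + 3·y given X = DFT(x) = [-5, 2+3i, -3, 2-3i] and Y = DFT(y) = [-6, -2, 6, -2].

By linearity: DFT(1x + 3y) = 1·DFT(x) + 3·DFT(y)
= 1·[-5, 2+3i, -3, 2-3i] + 3·[-6, -2, 6, -2]

Computing element-wise:
Z[0] = 1·(-5) + 3·(-6) = -23
Z[1] = 1·(2+3i) + 3·(-2) = -4+3i
Z[2] = 1·(-3) + 3·(6) = 15
Z[3] = 1·(2-3i) + 3·(-2) = -4-3i

DFT(1x + 3y) = 1·X + 3·Y = [-23, -4+3i, 15, -4-3i]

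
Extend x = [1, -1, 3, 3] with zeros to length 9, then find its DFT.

Original 4-point DFT: [6, -2+4i, 2, -2-4i]
Zero-padded 9-point DFT provides frequency interpolation.

DFT_9([x, 0, ...]) = [6, -0.7451-4.9097i, -3.4927+2.5568i, 3.0000+3.4641i, 2.7378-0.3277i, 2.7378+0.3277i, 3.0000-3.4641i, -3.4927-2.5568i, -0.7451+4.9097i]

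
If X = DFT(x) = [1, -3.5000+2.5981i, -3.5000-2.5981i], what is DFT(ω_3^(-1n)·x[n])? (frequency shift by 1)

Modulation property: DFT(ω_3^(-1n)·x[n]) = X[(k-1) mod 3], so circularly shift X by 1 positions.

X[k-1] = [-3.5000-2.5981i, 1, -3.5000+2.5981i]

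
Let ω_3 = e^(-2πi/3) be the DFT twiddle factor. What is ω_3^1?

ω_3^1 = e^(-2πi·1/3)
= cos(-2π·1/3) + i·sin(-2π·1/3)
= cos(-2π/3) + i·sin(-2π/3)

ω_3^1 = cos(-2π/3) + i·sin(-2π/3) = -0.5000-0.8660i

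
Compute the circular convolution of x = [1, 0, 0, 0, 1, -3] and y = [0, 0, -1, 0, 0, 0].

(x ⊛ y)[n] = Σ(m=0 to 5) x[m] · y[(n-m) mod 6]

Computing each output sample:
(x ⊛ y)[0] = -1
(x ⊛ y)[1] = 3
(x ⊛ y)[2] = -1
(x ⊛ y)[3] = 0
(x ⊛ y)[4] = 0
(x ⊛ y)[5] = 0

x ⊛ y = [-1, 3, -1, 0, 0, 0]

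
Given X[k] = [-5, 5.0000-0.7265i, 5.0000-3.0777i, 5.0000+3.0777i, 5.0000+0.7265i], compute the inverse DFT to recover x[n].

x[n] = (1/5) Σ(k=0 to 4) X[k] · e^(2πikn/5)

Computing each x[n]:
x[0] = 3
x[1] = -1
x[2] = -3
x[3] = -1
x[4] = -3

x = [3, -1, -3, -1, -3]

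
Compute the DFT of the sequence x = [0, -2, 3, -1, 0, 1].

X[k] = Σ(n=0 to 5) x[n] · ω_6^(nk)
where ω_6 = e^(-2πi/6)

Computing each X[k]:
X[0] = 1
X[1] = -1
X[2] = -2.0000+5.1962i
X[3] = 5
X[4] = -2.0000-5.1962i
X[5] = -1

X = [1, -1, -2.0000+5.1962i, 5, -2.0000-5.1962i, -1]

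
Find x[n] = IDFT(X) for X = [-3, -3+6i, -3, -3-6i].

x[n] = (1/4) Σ(k=0 to 3) X[k] · e^(2πikn/4)

Computing each x[n]:
x[0] = -3
x[1] = -3
x[2] = 0
x[3] = 3

x = [-3, -3, 0, 3]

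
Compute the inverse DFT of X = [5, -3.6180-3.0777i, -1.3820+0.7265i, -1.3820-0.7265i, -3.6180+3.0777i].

x[n] = (1/5) Σ(k=0 to 4) X[k] · e^(2πikn/5)

Computing each x[n]:
x[0] = -1
x[1] = 2
x[2] = 3
x[3] = 1
x[4] = 0

x = [-1, 2, 3, 1, 0]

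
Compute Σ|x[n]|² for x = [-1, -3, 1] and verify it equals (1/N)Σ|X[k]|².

Time domain:
Σ|x[n]|² = |-1|² + |-3|² + |1|² = 11.0000

Frequency domain:
(1/3)Σ|X[k]|² = (1/3)(|-3|² + |3.4641i|² + |-3.4641i|²) = (1/3)·33.0000 = 11.0000

Both sides agree, confirming Parseval's theorem.

Σ|x[n]|² = (1/N)Σ|X[k]|² = 11.0000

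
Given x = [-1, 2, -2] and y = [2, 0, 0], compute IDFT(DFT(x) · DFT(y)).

(x ⊛ y)[n] = Σ(m=0 to 2) x[m] · y[(n-m) mod 3]

Computing each output sample:
(x ⊛ y)[0] = -2
(x ⊛ y)[1] = 4
(x ⊛ y)[2] = -4

x ⊛ y = [-2, 4, -4]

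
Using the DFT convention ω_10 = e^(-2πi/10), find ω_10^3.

ω_10^3 = e^(-2πi·3/10)
= cos(-2π·3/10) + i·sin(-2π·3/10)
= cos(-6π/10) + i·sin(-6π/10)

ω_10^3 = cos(-6π/10) + i·sin(-6π/10) = -0.3090-0.9511i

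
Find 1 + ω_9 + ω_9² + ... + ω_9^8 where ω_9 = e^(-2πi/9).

Sum of all nth roots of unity equals 0 for n > 1 (geometric series with r ≠ 1).

0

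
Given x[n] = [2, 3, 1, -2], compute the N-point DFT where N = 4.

X[k] = Σ(n=0 to 3) x[n] · ω_4^(nk)
where ω_4 = e^(-2πi/4)

Computing each X[k]:
X[0] = 4
X[1] = 1-5i
X[2] = 2
X[3] = 1+5i

X = [4, 1-5i, 2, 1+5i]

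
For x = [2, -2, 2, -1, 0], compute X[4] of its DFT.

X[4] = Σ(n=0 to 4) x[n] · ω_5^(4n) where ω_5 = e^(-2πi/5)
= (2)·ω_5^0 + (-2)·ω_5^4 + (2)·ω_5^8 + (-1)·ω_5^12 + (0)·ω_5^16

X[4] = 0.5729-0.1388i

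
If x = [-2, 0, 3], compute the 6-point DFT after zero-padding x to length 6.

Original 3-point DFT: [1, -3.5000+2.5981i, -3.5000-2.5981i]
Zero-padded 6-point DFT provides frequency interpolation.

DFT_6([x, 0, ...]) = [1, -3.5000-2.5981i, -3.5000+2.5981i, 1, -3.5000-2.5981i, -3.5000+2.5981i]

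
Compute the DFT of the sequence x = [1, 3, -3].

X[k] = Σ(n=0 to 2) x[n] · ω_3^(nk)
where ω_3 = e^(-2πi/3)

Computing each X[k]:
X[0] = 1
X[1] = 1.0000-5.1962i
X[2] = 1.0000+5.1962i

X = [1, 1.0000-5.1962i, 1.0000+5.1962i]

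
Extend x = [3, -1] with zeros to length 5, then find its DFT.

Original 2-point DFT: [2, 4]
Zero-padded 5-point DFT provides frequency interpolation.

DFT_5([x, 0, ...]) = [2, 2.6910+0.9511i, 3.8090+0.5878i, 3.8090-0.5878i, 2.6910-0.9511i]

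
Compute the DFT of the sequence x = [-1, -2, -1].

X[k] = Σ(n=0 to 2) x[n] · ω_3^(nk)
where ω_3 = e^(-2πi/3)

Computing each X[k]:
X[0] = -4
X[1] = 0.5000+0.8660i
X[2] = 0.5000-0.8660i

X = [-4, 0.5000+0.8660i, 0.5000-0.8660i]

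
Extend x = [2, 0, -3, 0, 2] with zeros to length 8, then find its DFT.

Original 5-point DFT: [1, 5.0451+3.6655i, -0.5451-1.6776i, -0.5451+1.6776i, 5.0451-3.6655i]
Zero-padded 8-point DFT provides frequency interpolation.

DFT_8([x, 0, ...]) = [1, 3i, 7, -3i, 1, 3i, 7, -3i]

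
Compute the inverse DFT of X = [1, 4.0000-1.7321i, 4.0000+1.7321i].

x[n] = (1/3) Σ(k=0 to 2) X[k] · e^(2πikn/3)

Computing each x[n]:
x[0] = 3
x[1] = 0
x[2] = -2

x = [3, 0, -2]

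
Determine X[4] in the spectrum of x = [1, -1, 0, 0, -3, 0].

X[4] = Σ(n=0 to 5) x[n] · ω_6^(4n) where ω_6 = e^(-2πi/6)
= (1)·ω_6^0 + (-1)·ω_6^4 + (0)·ω_6^8 + (0)·ω_6^12 + (-3)·ω_6^16 + (0)·ω_6^20

X[4] = 3.0000-3.4641i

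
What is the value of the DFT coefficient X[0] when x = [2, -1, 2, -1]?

X[0] = Σ(n=0 to 3) x[n] · ω_4^0 = Σ x[n]
= (2) + (-1) + (2) + (-1)

X[0] = 2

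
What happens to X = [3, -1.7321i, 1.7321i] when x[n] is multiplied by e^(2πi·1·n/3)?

Modulation property: DFT(ω_3^(-1n)·x[n]) = X[(k-1) mod 3], so circularly shift X by 1 positions.

X[k-1] = [1.7321i, 3, -1.7321i]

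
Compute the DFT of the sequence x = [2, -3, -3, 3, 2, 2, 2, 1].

X[k] = Σ(n=0 to 7) x[n] · ω_8^(nk)
where ω_8 = e^(-2πi/8)

Computing each X[k]:
X[0] = 6
X[1] = -4.9497+7.1213i
X[2] = 5+5i
X[3] = 4.9497-2.8787i
X[4] = 0
X[5] = 4.9497+2.8787i
X[6] = 5-5i
X[7] = -4.9497-7.1213i

X = [6, -4.9497+7.1213i, 5+5i, 4.9497-2.8787i, 0, 4.9497+2.8787i, 5-5i, -4.9497-7.1213i]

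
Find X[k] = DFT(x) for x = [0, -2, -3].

X[k] = Σ(n=0 to 2) x[n] · ω_3^(nk)
where ω_3 = e^(-2πi/3)

Computing each X[k]:
X[0] = -5
X[1] = 2.5000-0.8660i
X[2] = 2.5000+0.8660i

X = [-5, 2.5000-0.8660i, 2.5000+0.8660i]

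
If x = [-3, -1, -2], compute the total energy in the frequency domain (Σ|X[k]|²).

Parseval: Σ|x[n]|² = (1/N)Σ|X[k]|², so Σ|X[k]|² = N·Σ|x[n]|² = 3·14.0000

Σ|X[k]|² = N·Σ|x[n]|² = 3·14.0000 = 42.0000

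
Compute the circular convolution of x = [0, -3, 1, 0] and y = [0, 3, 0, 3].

(x ⊛ y)[n] = Σ(m=0 to 3) x[m] · y[(n-m) mod 4]

Computing each output sample:
(x ⊛ y)[0] = -9
(x ⊛ y)[1] = 3
(x ⊛ y)[2] = -9
(x ⊛ y)[3] = 3

x ⊛ y = [-9, 3, -9, 3]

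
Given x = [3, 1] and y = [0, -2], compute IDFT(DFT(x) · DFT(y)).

(x ⊛ y)[n] = Σ(m=0 to 1) x[m] · y[(n-m) mod 2]

Computing each output sample:
(x ⊛ y)[0] = -2
(x ⊛ y)[1] = -6

x ⊛ y = [-2, -6]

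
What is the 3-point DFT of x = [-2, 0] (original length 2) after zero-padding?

Original 2-point DFT: [-2, -2]
Zero-padded 3-point DFT provides frequency interpolation.

DFT_3([x, 0, ...]) = [-2, -2, -2]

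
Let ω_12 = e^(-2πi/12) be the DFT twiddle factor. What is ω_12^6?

ω_12^6 = e^(-2πi·6/12)
= cos(-2π·6/12) + i·sin(-2π·6/12)
= cos(-12π/12) + i·sin(-12π/12)

ω_12^6 = cos(-12π/12) + i·sin(-12π/12) = -1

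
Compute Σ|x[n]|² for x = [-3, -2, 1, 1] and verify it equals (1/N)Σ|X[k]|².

Time domain:
Σ|x[n]|² = |-3|² + |-2|² + |1|² + |1|² = 15.0000

Frequency domain:
(1/4)Σ|X[k]|² = (1/4)(|-3|² + |-4+3i|² + |-1|² + |-4-3i|²) = (1/4)·60.0000 = 15.0000

Both sides agree, confirming Parseval's theorem.

Σ|x[n]|² = (1/N)Σ|X[k]|² = 15.0000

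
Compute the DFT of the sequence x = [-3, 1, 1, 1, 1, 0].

X[k] = Σ(n=0 to 5) x[n] · ω_6^(nk)
where ω_6 = e^(-2πi/6)

Computing each X[k]:
X[0] = 1
X[1] = -4.5000-0.8660i
X[2] = -3.5000-0.8660i
X[3] = -3
X[4] = -3.5000+0.8660i
X[5] = -4.5000+0.8660i

X = [1, -4.5000-0.8660i, -3.5000-0.8660i, -3, -3.5000+0.8660i, -4.5000+0.8660i]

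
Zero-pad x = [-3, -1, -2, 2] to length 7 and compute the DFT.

Original 4-point DFT: [-4, -1+3i, -6, -1-3i]
Zero-padded 7-point DFT provides frequency interpolation.

DFT_7([x, 0, ...]) = [-4, -4.9804+1.8639i, 0.2714+1.6708i, -3.7911-3.0796i, -3.7911+3.0796i, 0.2714-1.6708i, -4.9804-1.8639i]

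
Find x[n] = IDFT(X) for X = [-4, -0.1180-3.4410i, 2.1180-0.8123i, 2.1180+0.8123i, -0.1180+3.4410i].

x[n] = (1/5) Σ(k=0 to 4) X[k] · e^(2πikn/5)

Computing each x[n]:
x[0] = 0
x[1] = 0
x[2] = 0
x[3] = -1
x[4] = -3

x = [0, 0, 0, -1, -3]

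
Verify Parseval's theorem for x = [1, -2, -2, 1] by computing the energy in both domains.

Time domain:
Σ|x[n]|² = |1|² + |-2|² + |-2|² + |1|² = 10.0000

Frequency domain:
(1/4)Σ|X[k]|² = (1/4)(|-2|² + |3+3i|² + |0|² + |3-3i|²) = (1/4)·40.0000 = 10.0000

Both sides agree, confirming Parseval's theorem.

Σ|x[n]|² = (1/N)Σ|X[k]|² = 10.0000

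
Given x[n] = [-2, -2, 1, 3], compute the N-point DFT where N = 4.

X[k] = Σ(n=0 to 3) x[n] · ω_4^(nk)
where ω_4 = e^(-2πi/4)

Computing each X[k]:
X[0] = 0
X[1] = -3+5i
X[2] = -2
X[3] = -3-5i

X = [0, -3+5i, -2, -3-5i]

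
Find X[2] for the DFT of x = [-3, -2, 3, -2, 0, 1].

X[2] = Σ(n=0 to 5) x[n] · ω_6^(2n) where ω_6 = e^(-2πi/6)
= (-3)·ω_6^0 + (-2)·ω_6^2 + (3)·ω_6^4 + (-2)·ω_6^6 + (0)·ω_6^8 + (1)·ω_6^10

X[2] = -6.0000+5.1962i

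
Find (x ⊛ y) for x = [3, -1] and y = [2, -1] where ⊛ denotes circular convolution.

(x ⊛ y)[n] = Σ(m=0 to 1) x[m] · y[(n-m) mod 2]

Computing each output sample:
(x ⊛ y)[0] = 7
(x ⊛ y)[1] = -5

x ⊛ y = [7, -5]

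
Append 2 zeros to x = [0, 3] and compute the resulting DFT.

Original 2-point DFT: [3, -3]
Zero-padded 4-point DFT provides frequency interpolation.

DFT_4([x, 0, ...]) = [3, -3i, -3, 3i]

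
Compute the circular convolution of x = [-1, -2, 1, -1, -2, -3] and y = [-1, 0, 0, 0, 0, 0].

(x ⊛ y)[n] = Σ(m=0 to 5) x[m] · y[(n-m) mod 6]

Computing each output sample:
(x ⊛ y)[0] = 1
(x ⊛ y)[1] = 2
(x ⊛ y)[2] = -1
(x ⊛ y)[3] = 1
(x ⊛ y)[4] = 2
(x ⊛ y)[5] = 3

x ⊛ y = [1, 2, -1, 1, 2, 3]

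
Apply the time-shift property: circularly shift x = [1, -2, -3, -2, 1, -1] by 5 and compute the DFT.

Time shift by 5: X_shifted[k] = ω_6^(5k) · X[k]
Shifted x = [-2, -3, -2, 1, -1, 1]

DFT(x[n-5]) = [-6, -2.5000+4.3301i, 1.5000+2.5981i, -4, 1.5000-2.5981i, -2.5000-4.3301i]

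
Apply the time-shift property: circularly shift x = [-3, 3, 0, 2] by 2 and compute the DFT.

Time shift by 2: X_shifted[k] = ω_4^(2k) · X[k]
Shifted x = [0, 2, -3, 3]

DFT(x[n-2]) = [2, 3+1i, -8, 3-1i]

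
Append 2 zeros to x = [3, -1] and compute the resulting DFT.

Original 2-point DFT: [2, 4]
Zero-padded 4-point DFT provides frequency interpolation.

DFT_4([x, 0, ...]) = [2, 3+1i, 4, 3-1i]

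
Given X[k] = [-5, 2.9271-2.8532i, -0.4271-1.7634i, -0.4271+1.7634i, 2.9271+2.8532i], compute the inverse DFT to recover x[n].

x[n] = (1/5) Σ(k=0 to 4) X[k] · e^(2πikn/5)

Computing each x[n]:
x[0] = 0
x[1] = 1
x[2] = -2
x[3] = -2
x[4] = -2

x = [0, 1, -2, -2, -2]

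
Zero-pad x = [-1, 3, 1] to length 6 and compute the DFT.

Original 3-point DFT: [3, -3.0000-1.7321i, -3.0000+1.7321i]
Zero-padded 6-point DFT provides frequency interpolation.

DFT_6([x, 0, ...]) = [3, -3.4641i, -3.0000-1.7321i, -3, -3.0000+1.7321i, 3.4641i]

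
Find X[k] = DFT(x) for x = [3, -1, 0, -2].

X[k] = Σ(n=0 to 3) x[n] · ω_4^(nk)
where ω_4 = e^(-2πi/4)

Computing each X[k]:
X[0] = 0
X[1] = 3-1i
X[2] = 6
X[3] = 3+1i

X = [0, 3-1i, 6, 3+1i]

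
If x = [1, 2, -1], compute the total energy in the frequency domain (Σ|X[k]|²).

Parseval: Σ|x[n]|² = (1/N)Σ|X[k]|², so Σ|X[k]|² = N·Σ|x[n]|² = 3·6.0000

Σ|X[k]|² = N·Σ|x[n]|² = 3·6.0000 = 18.0000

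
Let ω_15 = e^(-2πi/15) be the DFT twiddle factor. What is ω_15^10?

ω_15^10 = e^(-2πi·10/15)
= cos(-2π·10/15) + i·sin(-2π·10/15)
= cos(-20π/15) + i·sin(-20π/15)

ω_15^10 = cos(-20π/15) + i·sin(-20π/15) = -0.5000+0.8660i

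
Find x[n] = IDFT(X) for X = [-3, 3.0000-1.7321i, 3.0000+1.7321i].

x[n] = (1/3) Σ(k=0 to 2) X[k] · e^(2πikn/3)

Computing each x[n]:
x[0] = 1
x[1] = -1
x[2] = -3

x = [1, -1, -3]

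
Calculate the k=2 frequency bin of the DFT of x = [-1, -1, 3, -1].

X[2] = Σ(n=0 to 3) x[n] · ω_4^(2n) where ω_4 = e^(-2πi/4)
= (-1)·ω_4^0 + (-1)·ω_4^2 + (3)·ω_4^4 + (-1)·ω_4^6

X[2] = 4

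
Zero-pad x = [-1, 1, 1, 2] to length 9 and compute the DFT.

Original 4-point DFT: [3, -2+1i, -3, -2-1i]
Zero-padded 9-point DFT provides frequency interpolation.

DFT_9([x, 0, ...]) = [3, -1.0603-3.3596i, -2.7660+0.4052i, 0, -2.1736-1.4313i, -2.1736+1.4313i, 0, -2.7660-0.4052i, -1.0603+3.3596i]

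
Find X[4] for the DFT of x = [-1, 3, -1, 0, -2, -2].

X[4] = Σ(n=0 to 5) x[n] · ω_6^(4n) where ω_6 = e^(-2πi/6)
= (-1)·ω_6^0 + (3)·ω_6^4 + (-1)·ω_6^8 + (0)·ω_6^12 + (-2)·ω_6^16 + (-2)·ω_6^20

X[4] = 3.4641i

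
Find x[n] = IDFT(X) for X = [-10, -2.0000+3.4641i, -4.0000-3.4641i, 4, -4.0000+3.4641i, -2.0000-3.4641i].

x[n] = (1/6) Σ(k=0 to 5) X[k] · e^(2πikn/6)

Computing each x[n]:
x[0] = -3
x[1] = -2
x[2] = -2
x[3] = -3
x[4] = 2
x[5] = -2

x = [-3, -2, -2, -3, 2, -2]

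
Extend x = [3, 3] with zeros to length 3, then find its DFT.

Original 2-point DFT: [6, 0]
Zero-padded 3-point DFT provides frequency interpolation.

DFT_3([x, 0, ...]) = [6, 1.5000-2.5981i, 1.5000+2.5981i]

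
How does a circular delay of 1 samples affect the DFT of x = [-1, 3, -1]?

Time shift by 1: X_shifted[k] = ω_3^(1k) · X[k]
Shifted x = [-1, -1, 3]

DFT(x[n-1]) = [1, -2.0000+3.4641i, -2.0000-3.4641i]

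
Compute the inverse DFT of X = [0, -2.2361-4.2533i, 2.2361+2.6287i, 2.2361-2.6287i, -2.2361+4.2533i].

x[n] = (1/5) Σ(k=0 to 4) X[k] · e^(2πikn/5)

Computing each x[n]:
x[0] = 0
x[1] = 0
x[2] = 3
x[3] = -1
x[4] = -2

x = [0, 0, 3, -1, -2]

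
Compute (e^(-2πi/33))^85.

Since ω_33^33 = 1, powers reduce modulo 33.
85 mod 33 = 19
So ω_33^85 = ω_33^19 = e^(-2πi·19/33)

ω_33^85 = ω_33^19 = -0.8888+0.4582i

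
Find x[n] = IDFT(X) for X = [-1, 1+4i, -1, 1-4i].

x[n] = (1/4) Σ(k=0 to 3) X[k] · e^(2πikn/4)

Computing each x[n]:
x[0] = 0
x[1] = -2
x[2] = -1
x[3] = 2

x = [0, -2, -1, 2]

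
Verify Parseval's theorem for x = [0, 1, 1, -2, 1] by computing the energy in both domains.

Time domain:
Σ|x[n]|² = |0|² + |1|² + |1|² + |-2|² + |1|² = 7.0000

Frequency domain:
(1/5)Σ|X[k]|² = (1/5)(|1|² + |1.4271-1.7634i|² + |-1.9271+2.8532i|² + |-1.9271-2.8532i|² + |1.4271+1.7634i|²) = (1/5)·35.0000 = 7.0000

Both sides agree, confirming Parseval's theorem.

Σ|x[n]|² = (1/N)Σ|X[k]|² = 7.0000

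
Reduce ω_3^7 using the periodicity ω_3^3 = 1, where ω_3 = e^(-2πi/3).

Since ω_3^3 = 1, powers reduce modulo 3.
7 mod 3 = 1
So ω_3^7 = ω_3^1 = e^(-2πi·1/3)

ω_3^7 = ω_3^1 = -0.5000-0.8660i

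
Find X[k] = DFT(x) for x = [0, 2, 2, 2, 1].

X[k] = Σ(n=0 to 4) x[n] · ω_5^(nk)
where ω_5 = e^(-2πi/5)

Computing each X[k]:
X[0] = 7
X[1] = -2.3090-0.9511i
X[2] = -1.1910-0.5878i
X[3] = -1.1910+0.5878i
X[4] = -2.3090+0.9511i

X = [7, -2.3090-0.9511i, -1.1910-0.5878i, -1.1910+0.5878i, -2.3090+0.9511i]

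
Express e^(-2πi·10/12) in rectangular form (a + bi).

ω_12^10 = e^(-2πi·10/12)
= cos(-2π·10/12) + i·sin(-2π·10/12)
= cos(-20π/12) + i·sin(-20π/12)

ω_12^10 = cos(-20π/12) + i·sin(-20π/12) = 0.5000+0.8660i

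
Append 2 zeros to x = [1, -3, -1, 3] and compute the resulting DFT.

Original 4-point DFT: [0, 2+6i, 0, 2-6i]
Zero-padded 6-point DFT provides frequency interpolation.

DFT_6([x, 0, ...]) = [0, -3.0000+3.4641i, 6.0000+1.7321i, 0, 6.0000-1.7321i, -3.0000-3.4641i]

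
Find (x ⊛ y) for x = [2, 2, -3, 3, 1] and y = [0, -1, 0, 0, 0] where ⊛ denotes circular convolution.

(x ⊛ y)[n] = Σ(m=0 to 4) x[m] · y[(n-m) mod 5]

Computing each output sample:
(x ⊛ y)[0] = -1
(x ⊛ y)[1] = -2
(x ⊛ y)[2] = -2
(x ⊛ y)[3] = 3
(x ⊛ y)[4] = -3

x ⊛ y = [-1, -2, -2, 3, -3]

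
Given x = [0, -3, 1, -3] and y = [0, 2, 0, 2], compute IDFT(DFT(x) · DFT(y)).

(x ⊛ y)[n] = Σ(m=0 to 3) x[m] · y[(n-m) mod 4]

Computing each output sample:
(x ⊛ y)[0] = -12
(x ⊛ y)[1] = 2
(x ⊛ y)[2] = -12
(x ⊛ y)[3] = 2

x ⊛ y = [-12, 2, -12, 2]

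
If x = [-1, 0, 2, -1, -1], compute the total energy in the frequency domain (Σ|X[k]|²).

Parseval: Σ|x[n]|² = (1/N)Σ|X[k]|², so Σ|X[k]|² = N·Σ|x[n]|² = 5·7.0000

Σ|X[k]|² = N·Σ|x[n]|² = 5·7.0000 = 35.0000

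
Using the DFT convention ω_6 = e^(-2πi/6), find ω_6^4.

ω_6^4 = e^(-2πi·4/6)
= cos(-2π·4/6) + i·sin(-2π·4/6)
= cos(-8π/6) + i·sin(-8π/6)

ω_6^4 = cos(-8π/6) + i·sin(-8π/6) = -0.5000+0.8660i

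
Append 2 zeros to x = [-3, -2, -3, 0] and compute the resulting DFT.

Original 4-point DFT: [-8, 2i, -4, -2i]
Zero-padded 6-point DFT provides frequency interpolation.

DFT_6([x, 0, ...]) = [-8, -2.5000+4.3301i, -0.5000-0.8660i, -4, -0.5000+0.8660i, -2.5000-4.3301i]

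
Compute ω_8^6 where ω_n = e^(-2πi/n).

ω_8^6 = e^(-2πi·6/8)
= cos(-2π·6/8) + i·sin(-2π·6/8)
= cos(-12π/8) + i·sin(-12π/8)

ω_8^6 = cos(-12π/8) + i·sin(-12π/8) = 1i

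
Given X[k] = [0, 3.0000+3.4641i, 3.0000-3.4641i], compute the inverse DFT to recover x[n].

x[n] = (1/3) Σ(k=0 to 2) X[k] · e^(2πikn/3)

Computing each x[n]:
x[0] = 2
x[1] = -3
x[2] = 1

x = [2, -3, 1]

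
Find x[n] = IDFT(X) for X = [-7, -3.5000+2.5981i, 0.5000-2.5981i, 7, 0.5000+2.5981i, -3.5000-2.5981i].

x[n] = (1/6) Σ(k=0 to 5) X[k] · e^(2πikn/6)

Computing each x[n]:
x[0] = -1
x[1] = -3
x[2] = -1
x[3] = -1
x[4] = 2
x[5] = -3

x = [-1, -3, -1, -1, 2, -3]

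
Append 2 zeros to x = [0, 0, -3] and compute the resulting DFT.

Original 3-point DFT: [-3, 1.5000-2.5981i, 1.5000+2.5981i]
Zero-padded 5-point DFT provides frequency interpolation.

DFT_5([x, 0, ...]) = [-3, 2.4271+1.7634i, -0.9271-2.8532i, -0.9271+2.8532i, 2.4271-1.7634i]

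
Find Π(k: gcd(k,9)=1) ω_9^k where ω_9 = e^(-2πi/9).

The primitive 9th roots of unity are ω_9^k for k coprime to 9: k ∈ {1, 2, 4, 5, 7, 8}
Their product equals the constant term of the cyclotomic polynomial Φ_9(x) up to sign.
For n ≥ 3, the product of all primitive nth roots of unity is 1. (For n=1 it is 1; for n=2 it is -1.)

1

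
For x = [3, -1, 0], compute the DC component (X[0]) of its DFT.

X[0] = Σ(n=0 to 2) x[n] · ω_3^0 = Σ x[n]
= (3) + (-1) + (0)

X[0] = 2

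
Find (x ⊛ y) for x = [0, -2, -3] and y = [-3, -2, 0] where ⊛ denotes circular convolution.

(x ⊛ y)[n] = Σ(m=0 to 2) x[m] · y[(n-m) mod 3]

Computing each output sample:
(x ⊛ y)[0] = 6
(x ⊛ y)[1] = 6
(x ⊛ y)[2] = 13

x ⊛ y = [6, 6, 13]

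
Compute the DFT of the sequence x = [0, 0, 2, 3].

X[k] = Σ(n=0 to 3) x[n] · ω_4^(nk)
where ω_4 = e^(-2πi/4)

Computing each X[k]:
X[0] = 5
X[1] = -2+3i
X[2] = -1
X[3] = -2-3i

X = [5, -2+3i, -1, -2-3i]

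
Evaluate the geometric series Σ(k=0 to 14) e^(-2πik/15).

Sum of all nth roots of unity equals 0 for n > 1 (geometric series with r ≠ 1).

0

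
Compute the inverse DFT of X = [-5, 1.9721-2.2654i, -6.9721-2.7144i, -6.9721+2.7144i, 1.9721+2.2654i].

x[n] = (1/5) Σ(k=0 to 4) X[k] · e^(2πikn/5)

Computing each x[n]:
x[0] = -3
x[1] = 3
x[2] = -3
x[3] = -2
x[4] = 0

x = [-3, 3, -3, -2, 0]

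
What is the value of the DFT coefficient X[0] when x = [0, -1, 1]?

X[0] = Σ(n=0 to 2) x[n] · ω_3^0 = Σ x[n]
= (0) + (-1) + (1)

X[0] = 0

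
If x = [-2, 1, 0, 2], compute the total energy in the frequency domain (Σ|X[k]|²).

Parseval: Σ|x[n]|² = (1/N)Σ|X[k]|², so Σ|X[k]|² = N·Σ|x[n]|² = 4·9.0000

Σ|X[k]|² = N·Σ|x[n]|² = 4·9.0000 = 36.0000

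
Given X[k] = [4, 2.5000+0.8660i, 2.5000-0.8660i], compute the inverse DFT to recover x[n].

x[n] = (1/3) Σ(k=0 to 2) X[k] · e^(2πikn/3)

Computing each x[n]:
x[0] = 3
x[1] = 0
x[2] = 1

x = [3, 0, 1]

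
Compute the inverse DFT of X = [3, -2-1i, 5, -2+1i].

x[n] = (1/4) Σ(k=0 to 3) X[k] · e^(2πikn/4)

Computing each x[n]:
x[0] = 1
x[1] = 0
x[2] = 3
x[3] = -1

x = [1, 0, 3, -1]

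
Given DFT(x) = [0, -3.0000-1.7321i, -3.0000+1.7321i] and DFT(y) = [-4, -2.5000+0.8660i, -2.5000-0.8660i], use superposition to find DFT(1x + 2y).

By linearity: DFT(1x + 2y) = 1·DFT(x) + 2·DFT(y)
= 1·[0, -3.0000-1.7321i, -3.0000+1.7321i] + 2·[-4, -2.5000+0.8660i, -2.5000-0.8660i]

Computing element-wise:
Z[0] = 1·(0) + 2·(-4) = -8
Z[1] = 1·(-3.0000-1.7321i) + 2·(-2.5000+0.8660i) = -8.0000-0.0001i
Z[2] = 1·(-3.0000+1.7321i) + 2·(-2.5000-0.8660i) = -8.0000+0.0001i

DFT(1x + 2y) = 1·X + 2·Y = [-8, -8.0000-0.0001i, -8.0000+0.0001i]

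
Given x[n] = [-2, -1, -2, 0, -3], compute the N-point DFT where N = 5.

X[k] = Σ(n=0 to 4) x[n] · ω_5^(nk)
where ω_5 = e^(-2πi/5)

Computing each X[k]:
X[0] = -8
X[1] = -1.6180-0.7265i
X[2] = 0.6180-3.0777i
X[3] = 0.6180+3.0777i
X[4] = -1.6180+0.7265i

X = [-8, -1.6180-0.7265i, 0.6180-3.0777i, 0.6180+3.0777i, -1.6180+0.7265i]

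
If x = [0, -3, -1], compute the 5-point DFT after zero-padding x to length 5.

Original 3-point DFT: [-4, 2.0000+1.7321i, 2.0000-1.7321i]
Zero-padded 5-point DFT provides frequency interpolation.

DFT_5([x, 0, ...]) = [-4, -0.1180+3.4410i, 2.1180+0.8123i, 2.1180-0.8123i, -0.1180-3.4410i]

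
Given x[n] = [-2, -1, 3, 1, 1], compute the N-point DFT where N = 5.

X[k] = Σ(n=0 to 4) x[n] · ω_5^(nk)
where ω_5 = e^(-2πi/5)

Computing each X[k]:
X[0] = 2
X[1] = -5.2361+0.7265i
X[2] = -0.7639+3.0777i
X[3] = -0.7639-3.0777i
X[4] = -5.2361-0.7265i

X = [2, -5.2361+0.7265i, -0.7639+3.0777i, -0.7639-3.0777i, -5.2361-0.7265i]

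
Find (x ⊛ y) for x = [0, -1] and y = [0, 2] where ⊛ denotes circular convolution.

(x ⊛ y)[n] = Σ(m=0 to 1) x[m] · y[(n-m) mod 2]

Computing each output sample:
(x ⊛ y)[0] = -2
(x ⊛ y)[1] = 0

x ⊛ y = [-2, 0]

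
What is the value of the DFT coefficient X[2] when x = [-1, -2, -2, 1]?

X[2] = Σ(n=0 to 3) x[n] · ω_4^(2n) where ω_4 = e^(-2πi/4)
= (-1)·ω_4^0 + (-2)·ω_4^2 + (-2)·ω_4^4 + (1)·ω_4^6

X[2] = -2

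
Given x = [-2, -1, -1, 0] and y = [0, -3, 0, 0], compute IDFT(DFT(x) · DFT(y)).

(x ⊛ y)[n] = Σ(m=0 to 3) x[m] · y[(n-m) mod 4]

Computing each output sample:
(x ⊛ y)[0] = 0
(x ⊛ y)[1] = 6
(x ⊛ y)[2] = 3
(x ⊛ y)[3] = 3

x ⊛ y = [0, 6, 3, 3]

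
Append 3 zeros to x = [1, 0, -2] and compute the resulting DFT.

Original 3-point DFT: [-1, 2.0000-1.7321i, 2.0000+1.7321i]
Zero-padded 6-point DFT provides frequency interpolation.

DFT_6([x, 0, ...]) = [-1, 2.0000+1.7321i, 2.0000-1.7321i, -1, 2.0000+1.7321i, 2.0000-1.7321i]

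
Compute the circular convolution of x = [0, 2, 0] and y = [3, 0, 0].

(x ⊛ y)[n] = Σ(m=0 to 2) x[m] · y[(n-m) mod 3]

Computing each output sample:
(x ⊛ y)[0] = 0
(x ⊛ y)[1] = 6
(x ⊛ y)[2] = 0

x ⊛ y = [0, 6, 0]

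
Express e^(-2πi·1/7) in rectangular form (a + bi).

ω_7^1 = e^(-2πi·1/7)
= cos(-2π·1/7) + i·sin(-2π·1/7)
= cos(-2π/7) + i·sin(-2π/7)

ω_7^1 = cos(-2π/7) + i·sin(-2π/7) = 0.6235-0.7818i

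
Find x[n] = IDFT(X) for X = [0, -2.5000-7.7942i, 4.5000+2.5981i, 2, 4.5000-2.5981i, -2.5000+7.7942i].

x[n] = (1/6) Σ(k=0 to 5) X[k] · e^(2πikn/6)

Computing each x[n]:
x[0] = 1
x[1] = 0
x[2] = 3
x[3] = 2
x[4] = -3
x[5] = -3

x = [1, 0, 3, 2, -3, -3]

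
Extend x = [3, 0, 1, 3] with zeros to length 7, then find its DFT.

Original 4-point DFT: [7, 2+3i, 1, 2-3i]
Zero-padded 7-point DFT provides frequency interpolation.

DFT_7([x, 0, ...]) = [7, 0.0746-2.2766i, 3.9695+2.7794i, 2.9559-2.1430i, 2.9559+2.1430i, 3.9695-2.7794i, 0.0746+2.2766i]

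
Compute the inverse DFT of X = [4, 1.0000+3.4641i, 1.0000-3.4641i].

x[n] = (1/3) Σ(k=0 to 2) X[k] · e^(2πikn/3)

Computing each x[n]:
x[0] = 2
x[1] = -1
x[2] = 3

x = [2, -1, 3]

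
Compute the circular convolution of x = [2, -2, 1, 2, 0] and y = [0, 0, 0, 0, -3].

(x ⊛ y)[n] = Σ(m=0 to 4) x[m] · y[(n-m) mod 5]

Computing each output sample:
(x ⊛ y)[0] = 6
(x ⊛ y)[1] = -3
(x ⊛ y)[2] = -6
(x ⊛ y)[3] = 0
(x ⊛ y)[4] = -6

x ⊛ y = [6, -3, -6, 0, -6]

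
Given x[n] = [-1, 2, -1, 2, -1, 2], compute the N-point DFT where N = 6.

X[k] = Σ(n=0 to 5) x[n] · ω_6^(nk)
where ω_6 = e^(-2πi/6)

Computing each X[k]:
X[0] = 3
X[1] = 0
X[2] = 0
X[3] = -9
X[4] = 0
X[5] = 0

X = [3, 0, 0, -9, 0, 0]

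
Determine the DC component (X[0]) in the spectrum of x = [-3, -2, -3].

X[0] = Σ(n=0 to 2) x[n] · ω_3^0 = Σ x[n]
= (-3) + (-2) + (-3)

X[0] = -8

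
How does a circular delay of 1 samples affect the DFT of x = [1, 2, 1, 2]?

Time shift by 1: X_shifted[k] = ω_4^(1k) · X[k]
Shifted x = [2, 1, 2, 1]

DFT(x[n-1]) = [6, 0, 2, 0]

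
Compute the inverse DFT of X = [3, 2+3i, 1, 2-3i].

x[n] = (1/4) Σ(k=0 to 3) X[k] · e^(2πikn/4)

Computing each x[n]:
x[0] = 2
x[1] = -1
x[2] = 0
x[3] = 2

x = [2, -1, 0, 2]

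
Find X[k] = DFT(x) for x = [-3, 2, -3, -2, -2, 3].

X[k] = Σ(n=0 to 5) x[n] · ω_6^(nk)
where ω_6 = e^(-2πi/6)

Computing each X[k]:
X[0] = -5
X[1] = 4.0000+1.7321i
X[2] = -5
X[3] = -11
X[4] = -5
X[5] = 4.0000-1.7321i

X = [-5, 4.0000+1.7321i, -5, -11, -5, 4.0000-1.7321i]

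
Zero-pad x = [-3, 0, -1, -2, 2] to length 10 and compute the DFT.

Original 5-point DFT: [-4, 0.0451+1.3143i, -5.5451+2.1266i, -5.5451-2.1266i, 0.0451-1.3143i]
Zero-padded 10-point DFT provides frequency interpolation.

DFT_10([x, 0, ...]) = [-4, -4.3090+1.6776i, 0.0451+1.3143i, -3.1910-3.6655i, -5.5451+2.1266i, 0, -5.5451-2.1266i, -3.1910+3.6655i, 0.0451-1.3143i, -4.3090-1.6776i]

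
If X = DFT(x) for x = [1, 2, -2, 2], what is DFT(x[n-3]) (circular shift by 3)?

Time shift by 3: X_shifted[k] = ω_4^(3k) · X[k]
Shifted x = [2, -2, 2, 1]

DFT(x[n-3]) = [3, 3i, 5, -3i]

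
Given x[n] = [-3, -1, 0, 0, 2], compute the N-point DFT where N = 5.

X[k] = Σ(n=0 to 4) x[n] · ω_5^(nk)
where ω_5 = e^(-2πi/5)

Computing each X[k]:
X[0] = -2
X[1] = -2.6910+2.8532i
X[2] = -3.8090+1.7634i
X[3] = -3.8090-1.7634i
X[4] = -2.6910-2.8532i

X = [-2, -2.6910+2.8532i, -3.8090+1.7634i, -3.8090-1.7634i, -2.6910-2.8532i]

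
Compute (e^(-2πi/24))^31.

Since ω_24^24 = 1, powers reduce modulo 24.
31 mod 24 = 7
So ω_24^31 = ω_24^7 = e^(-2πi·7/24)

ω_24^31 = ω_24^7 = -0.2588-0.9659i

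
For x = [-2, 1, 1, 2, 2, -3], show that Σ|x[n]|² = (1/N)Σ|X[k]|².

Time domain:
Σ|x[n]|² = |-2|² + |1|² + |1|² + |2|² + |2|² + |-3|² = 23.0000

Frequency domain:
(1/6)Σ|X[k]|² = (1/6)(|1|² + |-6.5000-2.5981i|² + |-0.5000-4.3301i|² + |1|² + |-0.5000+4.3301i|² + |-6.5000+2.5981i|²) = (1/6)·138.0000 = 23.0000

Both sides agree, confirming Parseval's theorem.

Σ|x[n]|² = (1/N)Σ|X[k]|² = 23.0000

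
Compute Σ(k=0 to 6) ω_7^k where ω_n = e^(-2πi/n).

Sum of all nth roots of unity equals 0 for n > 1 (geometric series with r ≠ 1).

0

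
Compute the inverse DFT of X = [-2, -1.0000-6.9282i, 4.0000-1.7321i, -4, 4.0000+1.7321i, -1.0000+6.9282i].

x[n] = (1/6) Σ(k=0 to 5) X[k] · e^(2πikn/6)

Computing each x[n]:
x[0] = 0
x[1] = 2
x[2] = 0
x[3] = 2
x[4] = -3
x[5] = -3

x = [0, 2, 0, 2, -3, -3]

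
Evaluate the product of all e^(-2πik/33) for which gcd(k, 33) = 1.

The primitive 33rd roots of unity are ω_33^k for k coprime to 33: k ∈ {1, 2, 4, 5, 7, 8, 10, 13, 14, 16, 17, 19, 20, 23, 25, 26, 28, 29, 31, 32}
Their product equals the constant term of the cyclotomic polynomial Φ_33(x) up to sign.
For n ≥ 3, the product of all primitive nth roots of unity is 1. (For n=1 it is 1; for n=2 it is -1.)

1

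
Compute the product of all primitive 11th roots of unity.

The primitive 11th roots of unity are ω_11^k for k coprime to 11: k ∈ {1, 2, 3, 4, 5, 6, 7, 8, 9, 10}
Their product equals the constant term of the cyclotomic polynomial Φ_11(x) up to sign.
For n ≥ 3, the product of all primitive nth roots of unity is 1. (For n=1 it is 1; for n=2 it is -1.)

1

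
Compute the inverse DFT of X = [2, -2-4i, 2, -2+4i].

x[n] = (1/4) Σ(k=0 to 3) X[k] · e^(2πikn/4)

Computing each x[n]:
x[0] = 0
x[1] = 2
x[2] = 2
x[3] = -2

x = [0, 2, 2, -2]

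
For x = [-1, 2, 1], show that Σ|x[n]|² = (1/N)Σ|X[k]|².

Time domain:
Σ|x[n]|² = |-1|² + |2|² + |1|² = 6.0000

Frequency domain:
(1/3)Σ|X[k]|² = (1/3)(|2|² + |-2.5000-0.8660i|² + |-2.5000+0.8660i|²) = (1/3)·18.0000 = 6.0000

Both sides agree, confirming Parseval's theorem.

Σ|x[n]|² = (1/N)Σ|X[k]|² = 6.0000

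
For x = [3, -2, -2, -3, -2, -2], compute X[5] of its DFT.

X[5] = Σ(n=0 to 5) x[n] · ω_6^(5n) where ω_6 = e^(-2πi/6)
= (3)·ω_6^0 + (-2)·ω_6^5 + (-2)·ω_6^10 + (-3)·ω_6^15 + (-2)·ω_6^20 + (-2)·ω_6^25

X[5] = 6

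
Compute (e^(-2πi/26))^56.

Since ω_26^26 = 1, powers reduce modulo 26.
56 mod 26 = 4
So ω_26^56 = ω_26^4 = e^(-2πi·4/26)

ω_26^56 = ω_26^4 = 0.5681-0.8230i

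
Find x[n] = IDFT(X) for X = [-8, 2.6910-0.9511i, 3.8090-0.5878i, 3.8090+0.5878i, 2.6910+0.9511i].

x[n] = (1/5) Σ(k=0 to 4) X[k] · e^(2πikn/5)

Computing each x[n]:
x[0] = 1
x[1] = -2
x[2] = -2
x[3] = -2
x[4] = -3

x = [1, -2, -2, -2, -3]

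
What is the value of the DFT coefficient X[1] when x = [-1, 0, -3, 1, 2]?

X[1] = Σ(n=0 to 4) x[n] · ω_5^(1n) where ω_5 = e^(-2πi/5)
= (-1)·ω_5^0 + (0)·ω_5^1 + (-3)·ω_5^2 + (1)·ω_5^3 + (2)·ω_5^4

X[1] = 1.2361+4.2533i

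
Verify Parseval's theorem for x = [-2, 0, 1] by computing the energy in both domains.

Time domain:
Σ|x[n]|² = |-2|² + |0|² + |1|² = 5.0000

Frequency domain:
(1/3)Σ|X[k]|² = (1/3)(|-1|² + |-2.5000+0.8660i|² + |-2.5000-0.8660i|²) = (1/3)·15.0000 = 5.0000

Both sides agree, confirming Parseval's theorem.

Σ|x[n]|² = (1/N)Σ|X[k]|² = 5.0000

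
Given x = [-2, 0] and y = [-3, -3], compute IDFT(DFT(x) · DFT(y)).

(x ⊛ y)[n] = Σ(m=0 to 1) x[m] · y[(n-m) mod 2]

Computing each output sample:
(x ⊛ y)[0] = 6
(x ⊛ y)[1] = 6

x ⊛ y = [6, 6]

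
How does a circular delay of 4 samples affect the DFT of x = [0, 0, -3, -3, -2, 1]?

Time shift by 4: X_shifted[k] = ω_6^(4k) · X[k]
Shifted x = [-3, -3, -2, 1, 0, 0]

DFT(x[n-4]) = [-7, -4.5000+4.3301i, 0.5000+0.8660i, -3, 0.5000-0.8660i, -4.5000-4.3301i]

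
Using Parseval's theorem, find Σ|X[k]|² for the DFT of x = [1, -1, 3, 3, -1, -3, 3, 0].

Parseval: Σ|x[n]|² = (1/N)Σ|X[k]|², so Σ|X[k]|² = N·Σ|x[n]|² = 8·39.0000

Σ|X[k]|² = N·Σ|x[n]|² = 8·39.0000 = 312.0000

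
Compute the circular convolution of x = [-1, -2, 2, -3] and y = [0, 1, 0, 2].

(x ⊛ y)[n] = Σ(m=0 to 3) x[m] · y[(n-m) mod 4]

Computing each output sample:
(x ⊛ y)[0] = -7
(x ⊛ y)[1] = 3
(x ⊛ y)[2] = -8
(x ⊛ y)[3] = 0

x ⊛ y = [-7, 3, -8, 0]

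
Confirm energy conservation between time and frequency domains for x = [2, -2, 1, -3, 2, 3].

Time domain:
Σ|x[n]|² = |2|² + |-2|² + |1|² + |-3|² + |2|² + |3|² = 31.0000

Frequency domain:
(1/6)Σ|X[k]|² = (1/6)(|3|² + |4.0000+5.1962i|² + |-3.0000+3.4641i|² + |7|² + |-3.0000-3.4641i|² + |4.0000-5.1962i|²) = (1/6)·186.0000 = 31.0000

Both sides agree, confirming Parseval's theorem.

Σ|x[n]|² = (1/N)Σ|X[k]|² = 31.0000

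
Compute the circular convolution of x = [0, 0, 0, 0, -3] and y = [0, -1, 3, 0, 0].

(x ⊛ y)[n] = Σ(m=0 to 4) x[m] · y[(n-m) mod 5]

Computing each output sample:
(x ⊛ y)[0] = 3
(x ⊛ y)[1] = -9
(x ⊛ y)[2] = 0
(x ⊛ y)[3] = 0
(x ⊛ y)[4] = 0

x ⊛ y = [3, -9, 0, 0, 0]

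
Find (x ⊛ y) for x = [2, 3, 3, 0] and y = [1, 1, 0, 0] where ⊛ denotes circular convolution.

(x ⊛ y)[n] = Σ(m=0 to 3) x[m] · y[(n-m) mod 4]

Computing each output sample:
(x ⊛ y)[0] = 2
(x ⊛ y)[1] = 5
(x ⊛ y)[2] = 6
(x ⊛ y)[3] = 3

x ⊛ y = [2, 5, 6, 3]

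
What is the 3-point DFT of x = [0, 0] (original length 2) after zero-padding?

Original 2-point DFT: [0, 0]
Zero-padded 3-point DFT provides frequency interpolation.

DFT_3([x, 0, ...]) = [0, 0, 0]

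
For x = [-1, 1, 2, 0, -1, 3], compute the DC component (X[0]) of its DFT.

X[0] = Σ(n=0 to 5) x[n] · ω_6^0 = Σ x[n]
= (-1) + (1) + (2) + (0) + (-1) + (3)

X[0] = 4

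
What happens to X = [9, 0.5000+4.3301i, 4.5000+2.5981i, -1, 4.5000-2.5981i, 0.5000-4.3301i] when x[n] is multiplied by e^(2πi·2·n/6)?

Modulation property: DFT(ω_6^(-2n)·x[n]) = X[(k-2) mod 6], so circularly shift X by 2 positions.

X[k-2] = [4.5000-2.5981i, 0.5000-4.3301i, 9, 0.5000+4.3301i, 4.5000+2.5981i, -1]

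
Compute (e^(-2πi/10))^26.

Since ω_10^10 = 1, powers reduce modulo 10.
26 mod 10 = 6
So ω_10^26 = ω_10^6 = e^(-2πi·6/10)

ω_10^26 = ω_10^6 = -0.8090+0.5878i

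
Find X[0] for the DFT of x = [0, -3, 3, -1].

X[0] = Σ(n=0 to 3) x[n] · ω_4^0 = Σ x[n]
= (0) + (-3) + (3) + (-1)

X[0] = -1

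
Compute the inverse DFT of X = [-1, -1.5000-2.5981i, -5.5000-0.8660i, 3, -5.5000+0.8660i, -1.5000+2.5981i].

x[n] = (1/6) Σ(k=0 to 5) X[k] · e^(2πikn/6)

Computing each x[n]:
x[0] = -2
x[1] = 1
x[2] = 2
x[3] = -2
x[4] = 1
x[5] = -1

x = [-2, 1, 2, -2, 1, -1]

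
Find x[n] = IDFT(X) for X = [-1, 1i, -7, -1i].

x[n] = (1/4) Σ(k=0 to 3) X[k] · e^(2πikn/4)

Computing each x[n]:
x[0] = -2
x[1] = 1
x[2] = -2
x[3] = 2

x = [-2, 1, -2, 2]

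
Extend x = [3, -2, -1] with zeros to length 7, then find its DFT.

Original 3-point DFT: [0, 4.5000+0.8660i, 4.5000-0.8660i]
Zero-padded 7-point DFT provides frequency interpolation.

DFT_7([x, 0, ...]) = [0, 1.9755+2.5386i, 4.3460+1.5160i, 4.1784+0.0859i, 4.1784-0.0859i, 4.3460-1.5160i, 1.9755-2.5386i]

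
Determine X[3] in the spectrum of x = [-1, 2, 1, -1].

X[3] = Σ(n=0 to 3) x[n] · ω_4^(3n) where ω_4 = e^(-2πi/4)
= (-1)·ω_4^0 + (2)·ω_4^3 + (1)·ω_4^6 + (-1)·ω_4^9

X[3] = -2+3i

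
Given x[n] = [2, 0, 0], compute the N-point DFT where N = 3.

X[k] = Σ(n=0 to 2) x[n] · ω_3^(nk)
where ω_3 = e^(-2πi/3)

Computing each X[k]:
X[0] = 2
X[1] = 2
X[2] = 2

X = [2, 2, 2]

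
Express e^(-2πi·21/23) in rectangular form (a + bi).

ω_23^21 = e^(-2πi·21/23)
= cos(-2π·21/23) + i·sin(-2π·21/23)
= cos(-42π/23) + i·sin(-42π/23)

ω_23^21 = cos(-42π/23) + i·sin(-42π/23) = 0.8544+0.5196i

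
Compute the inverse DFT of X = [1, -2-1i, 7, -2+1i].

x[n] = (1/4) Σ(k=0 to 3) X[k] · e^(2πikn/4)

Computing each x[n]:
x[0] = 1
x[1] = -1
x[2] = 3
x[3] = -2

x = [1, -1, 3, -2]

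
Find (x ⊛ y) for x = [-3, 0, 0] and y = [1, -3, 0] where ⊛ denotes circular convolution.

(x ⊛ y)[n] = Σ(m=0 to 2) x[m] · y[(n-m) mod 3]

Computing each output sample:
(x ⊛ y)[0] = -3
(x ⊛ y)[1] = 9
(x ⊛ y)[2] = 0

x ⊛ y = [-3, 9, 0]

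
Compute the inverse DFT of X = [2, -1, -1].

x[n] = (1/3) Σ(k=0 to 2) X[k] · e^(2πikn/3)

Computing each x[n]:
x[0] = 0
x[1] = 1
x[2] = 1

x = [0, 1, 1]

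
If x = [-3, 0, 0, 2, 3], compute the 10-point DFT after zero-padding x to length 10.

Original 5-point DFT: [2, -3.6910+4.0287i, -4.8090-0.1388i, -4.8090+0.1388i, -3.6910-4.0287i]
Zero-padded 10-point DFT provides frequency interpolation.

DFT_10([x, 0, ...]) = [2, -6.0451-3.6655i, -3.6910+4.0287i, -0.4549-1.6776i, -4.8090-0.1388i, -2, -4.8090+0.1388i, -0.4549+1.6776i, -3.6910-4.0287i, -6.0451+3.6655i]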